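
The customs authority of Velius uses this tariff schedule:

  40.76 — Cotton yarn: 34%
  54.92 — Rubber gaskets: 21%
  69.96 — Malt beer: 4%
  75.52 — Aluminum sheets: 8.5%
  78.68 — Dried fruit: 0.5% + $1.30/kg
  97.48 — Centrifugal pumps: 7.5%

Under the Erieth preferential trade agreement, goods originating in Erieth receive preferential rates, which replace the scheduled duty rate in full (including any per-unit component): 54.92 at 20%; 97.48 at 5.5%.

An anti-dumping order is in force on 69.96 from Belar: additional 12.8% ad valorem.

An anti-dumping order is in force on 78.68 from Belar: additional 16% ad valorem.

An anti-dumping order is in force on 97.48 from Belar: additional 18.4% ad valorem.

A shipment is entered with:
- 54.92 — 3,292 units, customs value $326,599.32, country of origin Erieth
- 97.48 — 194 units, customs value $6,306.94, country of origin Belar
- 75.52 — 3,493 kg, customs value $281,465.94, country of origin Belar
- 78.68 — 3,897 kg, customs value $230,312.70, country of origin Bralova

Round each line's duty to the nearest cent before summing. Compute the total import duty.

$97,095.62

Line 1 (54.92, Erieth, 3,292 units, $326,599.32):
Base rate for 54.92 is 21%.
Origin Erieth qualifies under the Velius–Erieth agreement and 54.92 is covered: preferential rate 20% applies instead.
Duty = $326,599.32 × 20% = $65,319.86.
Line 2 (97.48, Belar, 194 units, $6,306.94):
Base rate for 97.48 is 7.5%.
97.48 has an FTA preferential rate, but origin Belar is not Erieth; base rate stands.
Additional duty on 97.48 from Belar: +18.4%. Applied ad valorem rate: 7.5% + 18.4% = 25.9%.
Duty = $6,306.94 × 25.9% = $1,633.50.
Line 3 (75.52, Belar, 3,493 kg, $281,465.94):
Base rate for 75.52 is 8.5%.
Duty = $281,465.94 × 8.5% = $23,924.60.
Line 4 (78.68, Bralova, 3,897 kg, $230,312.70):
Base rate for 78.68 is 0.5% + $1.30/kg.
The additional-duty order on 78.68 targets Belar, not Bralova; it does not apply.
Duty = $230,312.70 × 0.5% + 3,897 × $1.30 = $6,217.66.
Total = $65,319.86 + $1,633.50 + $23,924.60 + $6,217.66 = $97,095.62.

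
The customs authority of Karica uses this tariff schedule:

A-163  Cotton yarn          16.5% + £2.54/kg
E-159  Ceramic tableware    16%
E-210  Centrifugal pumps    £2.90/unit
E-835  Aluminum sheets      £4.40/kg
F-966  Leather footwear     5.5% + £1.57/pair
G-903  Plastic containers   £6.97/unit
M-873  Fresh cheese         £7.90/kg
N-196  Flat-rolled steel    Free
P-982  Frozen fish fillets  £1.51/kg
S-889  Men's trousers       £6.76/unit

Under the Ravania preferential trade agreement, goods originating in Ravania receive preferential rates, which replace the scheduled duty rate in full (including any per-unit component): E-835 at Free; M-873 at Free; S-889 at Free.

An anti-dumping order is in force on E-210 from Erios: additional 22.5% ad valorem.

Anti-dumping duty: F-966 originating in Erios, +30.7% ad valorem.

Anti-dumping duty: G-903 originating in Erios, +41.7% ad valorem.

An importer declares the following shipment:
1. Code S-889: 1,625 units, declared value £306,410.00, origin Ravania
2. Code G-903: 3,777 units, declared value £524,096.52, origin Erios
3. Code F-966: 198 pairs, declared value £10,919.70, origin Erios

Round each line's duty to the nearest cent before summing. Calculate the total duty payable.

£249,137.73

Line 1 (S-889, Ravania, 1,625 units, £306,410.00):
Base rate for S-889 is £6.76/unit.
Origin Ravania qualifies under the Karica–Ravania agreement and S-889 is covered: preferential rate Free applies instead.
Duty = £306,410.00 × 0% = £0.00.
Line 2 (G-903, Erios, 3,777 units, £524,096.52):
Base rate for G-903 is £6.97/unit.
Additional duty on G-903 from Erios: +41.7% ad valorem. Applied ad valorem rate = 41.7%.
Duty = £524,096.52 × 41.7% + 3,777 × £6.97 = £244,873.94.
Line 3 (F-966, Erios, 198 pairs, £10,919.70):
Base rate for F-966 is 5.5% + £1.57/pair.
Additional duty on F-966 from Erios: +30.7%. Applied ad valorem rate: 5.5% + 30.7% = 36.2%.
Duty = £10,919.70 × 36.2% + 198 × £1.57 = £4,263.79.
Total = £0.00 + £244,873.94 + £4,263.79 = £249,137.73.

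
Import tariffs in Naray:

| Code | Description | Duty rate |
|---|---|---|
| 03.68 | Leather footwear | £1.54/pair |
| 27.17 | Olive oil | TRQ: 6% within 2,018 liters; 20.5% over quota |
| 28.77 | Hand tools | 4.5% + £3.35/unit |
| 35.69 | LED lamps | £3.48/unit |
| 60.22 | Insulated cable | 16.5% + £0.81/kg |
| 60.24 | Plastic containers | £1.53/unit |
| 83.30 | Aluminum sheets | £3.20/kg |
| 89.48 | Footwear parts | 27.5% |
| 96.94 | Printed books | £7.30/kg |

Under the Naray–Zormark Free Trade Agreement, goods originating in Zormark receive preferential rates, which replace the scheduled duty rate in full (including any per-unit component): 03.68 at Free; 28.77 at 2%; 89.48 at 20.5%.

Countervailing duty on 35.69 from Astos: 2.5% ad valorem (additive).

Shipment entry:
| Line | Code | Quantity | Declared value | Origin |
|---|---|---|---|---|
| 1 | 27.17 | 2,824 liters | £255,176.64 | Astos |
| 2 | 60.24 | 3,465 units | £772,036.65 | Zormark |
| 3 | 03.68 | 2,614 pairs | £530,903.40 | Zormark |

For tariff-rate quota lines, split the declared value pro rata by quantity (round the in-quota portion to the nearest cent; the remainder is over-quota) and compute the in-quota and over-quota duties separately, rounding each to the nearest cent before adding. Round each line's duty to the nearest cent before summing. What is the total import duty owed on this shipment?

Line 1 (27.17, Astos, 2,824 liters, £255,176.64):
Code 27.17 is under a tariff-rate quota (threshold 2,018 liters). In-quota: 2,018 liters at 6%; over-quota: 806 liters at 20.5%.
Pro-rata value split: in-quota = £255,176.64 × 2,018/2,824 = £182,346.48; over-quota = £255,176.64 − £182,346.48 = £72,830.16.
In-quota duty = £182,346.48 × 6% = £10,940.79. Over-quota duty = £72,830.16 × 20.5% = £14,930.18.
Line duty = £10,940.79 + £14,930.18 = £25,870.97.
Line 2 (60.24, Zormark, 3,465 units, £772,036.65):
Base rate for 60.24 is £1.53/unit.
Origin Zormark is the FTA partner but 60.24 is not on the preference list; base rate stands.
Duty = 3,465 × £1.53 = £5,301.45.
Line 3 (03.68, Zormark, 2,614 pairs, £530,903.40):
Base rate for 03.68 is £1.54/pair.
Origin Zormark qualifies under the Naray–Zormark agreement and 03.68 is covered: preferential rate Free applies instead.
Duty = £530,903.40 × 0% = £0.00.
Total = £25,870.97 + £5,301.45 + £0.00 = £31,172.42.

£31,172.42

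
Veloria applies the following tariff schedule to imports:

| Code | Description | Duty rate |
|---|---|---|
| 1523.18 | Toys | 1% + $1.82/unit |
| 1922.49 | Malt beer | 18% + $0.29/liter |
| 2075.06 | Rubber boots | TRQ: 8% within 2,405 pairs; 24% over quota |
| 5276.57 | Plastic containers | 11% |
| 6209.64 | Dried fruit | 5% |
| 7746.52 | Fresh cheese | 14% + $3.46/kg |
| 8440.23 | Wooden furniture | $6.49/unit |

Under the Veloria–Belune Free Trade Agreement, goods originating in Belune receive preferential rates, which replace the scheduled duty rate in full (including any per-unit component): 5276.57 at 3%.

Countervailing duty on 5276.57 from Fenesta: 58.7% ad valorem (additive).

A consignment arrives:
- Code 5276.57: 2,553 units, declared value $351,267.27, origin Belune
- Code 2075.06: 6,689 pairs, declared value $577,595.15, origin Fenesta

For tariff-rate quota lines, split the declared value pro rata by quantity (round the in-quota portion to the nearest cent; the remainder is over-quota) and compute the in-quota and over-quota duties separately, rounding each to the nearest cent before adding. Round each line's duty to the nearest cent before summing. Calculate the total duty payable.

Line 1 (5276.57, Belune, 2,553 units, $351,267.27):
Base rate for 5276.57 is 11%.
Origin Belune qualifies under the Veloria–Belune agreement and 5276.57 is covered: preferential rate 3% applies instead.
The additional-duty order on 5276.57 targets Fenesta, not Belune; it does not apply.
Duty = $351,267.27 × 3% = $10,538.02.
Line 2 (2075.06, Fenesta, 6,689 pairs, $577,595.15):
Code 2075.06 is under a tariff-rate quota (threshold 2,405 pairs). In-quota: 2,405 pairs at 8%; over-quota: 4,284 pairs at 24%.
Pro-rata value split: in-quota = $577,595.15 × 2,405/6,689 = $207,671.75; over-quota = $577,595.15 − $207,671.75 = $369,923.40.
In-quota duty = $207,671.75 × 8% = $16,613.74. Over-quota duty = $369,923.40 × 24% = $88,781.62.
Line duty = $16,613.74 + $88,781.62 = $105,395.36.
Total = $10,538.02 + $105,395.36 = $115,933.38.

$115,933.38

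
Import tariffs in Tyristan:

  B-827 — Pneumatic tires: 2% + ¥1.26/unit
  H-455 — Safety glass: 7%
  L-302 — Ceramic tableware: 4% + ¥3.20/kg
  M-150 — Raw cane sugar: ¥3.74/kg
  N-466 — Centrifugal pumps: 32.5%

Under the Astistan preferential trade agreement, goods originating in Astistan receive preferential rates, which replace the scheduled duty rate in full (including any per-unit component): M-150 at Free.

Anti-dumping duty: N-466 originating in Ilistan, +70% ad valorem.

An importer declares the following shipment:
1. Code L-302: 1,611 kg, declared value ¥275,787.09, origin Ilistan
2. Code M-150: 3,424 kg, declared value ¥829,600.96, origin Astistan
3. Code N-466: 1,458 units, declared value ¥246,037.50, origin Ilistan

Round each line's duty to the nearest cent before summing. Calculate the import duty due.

Line 1 (L-302, Ilistan, 1,611 kg, ¥275,787.09):
Base rate for L-302 is 4% + ¥3.20/kg.
Duty = ¥275,787.09 × 4% + 1,611 × ¥3.20 = ¥16,186.68.
Line 2 (M-150, Astistan, 3,424 kg, ¥829,600.96):
Base rate for M-150 is ¥3.74/kg.
Origin Astistan qualifies under the Tyristan–Astistan agreement and M-150 is covered: preferential rate Free applies instead.
Duty = ¥829,600.96 × 0% = ¥0.00.
Line 3 (N-466, Ilistan, 1,458 units, ¥246,037.50):
Base rate for N-466 is 32.5%.
Additional duty on N-466 from Ilistan: +70%. Applied ad valorem rate: 32.5% + 70% = 102.5%.
Duty = ¥246,037.50 × 102.5% = ¥252,188.44.
Total = ¥16,186.68 + ¥0.00 + ¥252,188.44 = ¥268,375.12.

¥268,375.12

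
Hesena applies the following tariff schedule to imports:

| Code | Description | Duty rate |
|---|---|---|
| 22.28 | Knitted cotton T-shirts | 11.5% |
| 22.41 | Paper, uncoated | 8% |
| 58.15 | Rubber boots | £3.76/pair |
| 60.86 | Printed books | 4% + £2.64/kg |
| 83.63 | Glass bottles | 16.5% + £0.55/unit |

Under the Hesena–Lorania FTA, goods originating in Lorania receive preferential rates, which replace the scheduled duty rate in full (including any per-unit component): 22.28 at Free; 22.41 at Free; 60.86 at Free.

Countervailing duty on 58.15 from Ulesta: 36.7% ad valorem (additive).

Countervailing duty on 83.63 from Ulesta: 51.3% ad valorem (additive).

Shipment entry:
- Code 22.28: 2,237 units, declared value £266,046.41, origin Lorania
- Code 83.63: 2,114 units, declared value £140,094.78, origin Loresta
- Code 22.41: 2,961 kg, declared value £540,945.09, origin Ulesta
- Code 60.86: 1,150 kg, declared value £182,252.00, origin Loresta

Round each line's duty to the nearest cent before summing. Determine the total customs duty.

Line 1 (22.28, Lorania, 2,237 units, £266,046.41):
Base rate for 22.28 is 11.5%.
Origin Lorania qualifies under the Hesena–Lorania agreement and 22.28 is covered: preferential rate Free applies instead.
Duty = £266,046.41 × 0% = £0.00.
Line 2 (83.63, Loresta, 2,114 units, £140,094.78):
Base rate for 83.63 is 16.5% + £0.55/unit.
The additional-duty order on 83.63 targets Ulesta, not Loresta; it does not apply.
Duty = £140,094.78 × 16.5% + 2,114 × £0.55 = £24,278.34.
Line 3 (22.41, Ulesta, 2,961 kg, £540,945.09):
Base rate for 22.41 is 8%.
22.41 has an FTA preferential rate, but origin Ulesta is not Lorania; base rate stands.
Duty = £540,945.09 × 8% = £43,275.61.
Line 4 (60.86, Loresta, 1,150 kg, £182,252.00):
Base rate for 60.86 is 4% + £2.64/kg.
60.86 has an FTA preferential rate, but origin Loresta is not Lorania; base rate stands.
Duty = £182,252.00 × 4% + 1,150 × £2.64 = £10,326.08.
Total = £0.00 + £24,278.34 + £43,275.61 + £10,326.08 = £77,880.03.

£77,880.03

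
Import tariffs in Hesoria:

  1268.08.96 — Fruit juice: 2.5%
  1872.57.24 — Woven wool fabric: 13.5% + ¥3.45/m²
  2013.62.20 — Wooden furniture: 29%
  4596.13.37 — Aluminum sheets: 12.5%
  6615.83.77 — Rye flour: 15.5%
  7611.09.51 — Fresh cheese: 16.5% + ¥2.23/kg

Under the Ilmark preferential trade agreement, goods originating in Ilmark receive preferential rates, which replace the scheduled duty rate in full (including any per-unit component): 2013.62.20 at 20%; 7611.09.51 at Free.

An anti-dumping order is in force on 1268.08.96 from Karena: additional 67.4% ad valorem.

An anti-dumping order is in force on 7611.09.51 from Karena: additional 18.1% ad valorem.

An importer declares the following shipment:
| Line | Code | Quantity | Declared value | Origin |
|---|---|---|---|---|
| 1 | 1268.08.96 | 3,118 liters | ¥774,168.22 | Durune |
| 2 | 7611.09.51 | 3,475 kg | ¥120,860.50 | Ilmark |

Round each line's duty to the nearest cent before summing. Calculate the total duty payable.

¥19,354.21

Line 1 (1268.08.96, Durune, 3,118 liters, ¥774,168.22):
Base rate for 1268.08.96 is 2.5%.
The additional-duty order on 1268.08.96 targets Karena, not Durune; it does not apply.
Duty = ¥774,168.22 × 2.5% = ¥19,354.21.
Line 2 (7611.09.51, Ilmark, 3,475 kg, ¥120,860.50):
Base rate for 7611.09.51 is 16.5% + ¥2.23/kg.
Origin Ilmark qualifies under the Hesoria–Ilmark agreement and 7611.09.51 is covered: preferential rate Free applies instead.
The additional-duty order on 7611.09.51 targets Karena, not Ilmark; it does not apply.
Duty = ¥120,860.50 × 0% = ¥0.00.
Total = ¥19,354.21 + ¥0.00 = ¥19,354.21.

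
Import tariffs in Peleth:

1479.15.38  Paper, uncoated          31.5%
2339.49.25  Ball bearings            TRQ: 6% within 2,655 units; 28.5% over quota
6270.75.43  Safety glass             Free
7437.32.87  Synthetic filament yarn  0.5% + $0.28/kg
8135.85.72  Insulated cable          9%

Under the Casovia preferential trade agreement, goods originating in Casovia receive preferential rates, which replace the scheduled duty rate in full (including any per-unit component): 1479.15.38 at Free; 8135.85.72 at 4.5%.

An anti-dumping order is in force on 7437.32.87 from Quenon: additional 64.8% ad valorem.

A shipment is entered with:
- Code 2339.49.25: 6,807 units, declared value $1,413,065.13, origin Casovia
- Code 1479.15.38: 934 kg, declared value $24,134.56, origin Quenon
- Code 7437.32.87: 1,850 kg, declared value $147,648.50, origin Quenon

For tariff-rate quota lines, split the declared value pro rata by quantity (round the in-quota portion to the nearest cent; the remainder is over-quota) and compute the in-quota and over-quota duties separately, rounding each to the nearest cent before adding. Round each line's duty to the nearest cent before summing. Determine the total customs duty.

$383,249.35

Line 1 (2339.49.25, Casovia, 6,807 units, $1,413,065.13):
Code 2339.49.25 is under a tariff-rate quota (threshold 2,655 units). In-quota: 2,655 units at 6%; over-quota: 4,152 units at 28.5%.
Pro-rata value split: in-quota = $1,413,065.13 × 2,655/6,807 = $551,151.45; over-quota = $1,413,065.13 − $551,151.45 = $861,913.68.
In-quota duty = $551,151.45 × 6% = $33,069.09. Over-quota duty = $861,913.68 × 28.5% = $245,645.40.
Line duty = $33,069.09 + $245,645.40 = $278,714.49.
Line 2 (1479.15.38, Quenon, 934 kg, $24,134.56):
Base rate for 1479.15.38 is 31.5%.
1479.15.38 has an FTA preferential rate, but origin Quenon is not Casovia; base rate stands.
Duty = $24,134.56 × 31.5% = $7,602.39.
Line 3 (7437.32.87, Quenon, 1,850 kg, $147,648.50):
Base rate for 7437.32.87 is 0.5% + $0.28/kg.
Additional duty on 7437.32.87 from Quenon: +64.8%. Applied ad valorem rate: 0.5% + 64.8% = 65.3%.
Duty = $147,648.50 × 65.3% + 1,850 × $0.28 = $96,932.47.
Total = $278,714.49 + $7,602.39 + $96,932.47 = $383,249.35.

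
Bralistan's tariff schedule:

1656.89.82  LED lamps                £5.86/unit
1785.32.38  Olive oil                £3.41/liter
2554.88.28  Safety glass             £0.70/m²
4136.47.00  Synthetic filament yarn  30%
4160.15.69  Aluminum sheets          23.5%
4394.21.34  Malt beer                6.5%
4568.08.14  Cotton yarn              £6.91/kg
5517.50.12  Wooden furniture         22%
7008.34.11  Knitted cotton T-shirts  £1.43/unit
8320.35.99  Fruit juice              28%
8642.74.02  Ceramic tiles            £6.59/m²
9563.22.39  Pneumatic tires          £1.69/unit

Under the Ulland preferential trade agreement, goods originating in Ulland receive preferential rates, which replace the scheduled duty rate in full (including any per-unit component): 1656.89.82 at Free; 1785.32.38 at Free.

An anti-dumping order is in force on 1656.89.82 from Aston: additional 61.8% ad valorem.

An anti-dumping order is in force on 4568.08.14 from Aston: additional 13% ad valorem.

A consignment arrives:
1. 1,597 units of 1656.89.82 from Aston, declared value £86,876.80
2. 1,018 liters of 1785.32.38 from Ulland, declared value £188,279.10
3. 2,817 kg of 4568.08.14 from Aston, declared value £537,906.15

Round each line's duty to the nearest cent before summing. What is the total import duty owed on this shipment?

£152,441.55

Line 1 (1656.89.82, Aston, 1,597 units, £86,876.80):
Base rate for 1656.89.82 is £5.86/unit.
1656.89.82 has an FTA preferential rate, but origin Aston is not Ulland; base rate stands.
Additional duty on 1656.89.82 from Aston: +61.8% ad valorem. Applied ad valorem rate = 61.8%.
Duty = £86,876.80 × 61.8% + 1,597 × £5.86 = £63,048.28.
Line 2 (1785.32.38, Ulland, 1,018 liters, £188,279.10):
Base rate for 1785.32.38 is £3.41/liter.
Origin Ulland qualifies under the Bralistan–Ulland agreement and 1785.32.38 is covered: preferential rate Free applies instead.
Duty = £188,279.10 × 0% = £0.00.
Line 3 (4568.08.14, Aston, 2,817 kg, £537,906.15):
Base rate for 4568.08.14 is £6.91/kg.
Additional duty on 4568.08.14 from Aston: +13% ad valorem. Applied ad valorem rate = 13%.
Duty = £537,906.15 × 13% + 2,817 × £6.91 = £89,393.27.
Total = £63,048.28 + £0.00 + £89,393.27 = £152,441.55.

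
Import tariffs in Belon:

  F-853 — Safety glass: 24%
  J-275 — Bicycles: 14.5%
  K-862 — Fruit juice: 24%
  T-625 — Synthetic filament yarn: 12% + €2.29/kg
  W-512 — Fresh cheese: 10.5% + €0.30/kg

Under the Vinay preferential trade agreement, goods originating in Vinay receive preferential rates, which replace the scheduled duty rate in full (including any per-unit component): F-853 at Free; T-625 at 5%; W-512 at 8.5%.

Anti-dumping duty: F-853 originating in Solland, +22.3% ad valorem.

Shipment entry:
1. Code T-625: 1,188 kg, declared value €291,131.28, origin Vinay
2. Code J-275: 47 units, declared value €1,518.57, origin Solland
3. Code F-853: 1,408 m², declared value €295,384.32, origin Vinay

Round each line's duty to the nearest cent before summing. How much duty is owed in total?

Line 1 (T-625, Vinay, 1,188 kg, €291,131.28):
Base rate for T-625 is 12% + €2.29/kg.
Origin Vinay qualifies under the Belon–Vinay agreement and T-625 is covered: preferential rate 5% applies instead.
Duty = €291,131.28 × 5% = €14,556.56.
Line 2 (J-275, Solland, 47 units, €1,518.57):
Base rate for J-275 is 14.5%.
Duty = €1,518.57 × 14.5% = €220.19.
Line 3 (F-853, Vinay, 1,408 m², €295,384.32):
Base rate for F-853 is 24%.
Origin Vinay qualifies under the Belon–Vinay agreement and F-853 is covered: preferential rate Free applies instead.
The additional-duty order on F-853 targets Solland, not Vinay; it does not apply.
Duty = €295,384.32 × 0% = €0.00.
Total = €14,556.56 + €220.19 + €0.00 = €14,776.75.

€14,776.75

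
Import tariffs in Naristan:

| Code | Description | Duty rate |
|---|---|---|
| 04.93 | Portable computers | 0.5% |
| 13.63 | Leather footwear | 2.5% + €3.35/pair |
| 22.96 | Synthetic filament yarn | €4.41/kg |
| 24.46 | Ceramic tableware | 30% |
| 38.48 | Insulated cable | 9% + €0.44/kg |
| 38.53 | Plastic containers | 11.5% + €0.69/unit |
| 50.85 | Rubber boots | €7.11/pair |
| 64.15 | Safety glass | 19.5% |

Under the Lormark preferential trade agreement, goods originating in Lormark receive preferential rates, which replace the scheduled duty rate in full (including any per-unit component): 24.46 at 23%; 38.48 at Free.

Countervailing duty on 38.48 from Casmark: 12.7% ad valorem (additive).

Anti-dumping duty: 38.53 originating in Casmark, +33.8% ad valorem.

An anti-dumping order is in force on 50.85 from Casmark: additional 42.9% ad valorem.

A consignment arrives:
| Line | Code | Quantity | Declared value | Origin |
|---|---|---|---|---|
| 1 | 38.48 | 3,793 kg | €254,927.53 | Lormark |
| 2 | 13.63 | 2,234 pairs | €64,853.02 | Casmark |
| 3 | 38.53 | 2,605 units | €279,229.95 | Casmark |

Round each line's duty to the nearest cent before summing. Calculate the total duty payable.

€137,393.85

Line 1 (38.48, Lormark, 3,793 kg, €254,927.53):
Base rate for 38.48 is 9% + €0.44/kg.
Origin Lormark qualifies under the Naristan–Lormark agreement and 38.48 is covered: preferential rate Free applies instead.
The additional-duty order on 38.48 targets Casmark, not Lormark; it does not apply.
Duty = €254,927.53 × 0% = €0.00.
Line 2 (13.63, Casmark, 2,234 pairs, €64,853.02):
Base rate for 13.63 is 2.5% + €3.35/pair.
Duty = €64,853.02 × 2.5% + 2,234 × €3.35 = €9,105.23.
Line 3 (38.53, Casmark, 2,605 units, €279,229.95):
Base rate for 38.53 is 11.5% + €0.69/unit.
Additional duty on 38.53 from Casmark: +33.8%. Applied ad valorem rate: 11.5% + 33.8% = 45.3%.
Duty = €279,229.95 × 45.3% + 2,605 × €0.69 = €128,288.62.
Total = €0.00 + €9,105.23 + €128,288.62 = €137,393.85.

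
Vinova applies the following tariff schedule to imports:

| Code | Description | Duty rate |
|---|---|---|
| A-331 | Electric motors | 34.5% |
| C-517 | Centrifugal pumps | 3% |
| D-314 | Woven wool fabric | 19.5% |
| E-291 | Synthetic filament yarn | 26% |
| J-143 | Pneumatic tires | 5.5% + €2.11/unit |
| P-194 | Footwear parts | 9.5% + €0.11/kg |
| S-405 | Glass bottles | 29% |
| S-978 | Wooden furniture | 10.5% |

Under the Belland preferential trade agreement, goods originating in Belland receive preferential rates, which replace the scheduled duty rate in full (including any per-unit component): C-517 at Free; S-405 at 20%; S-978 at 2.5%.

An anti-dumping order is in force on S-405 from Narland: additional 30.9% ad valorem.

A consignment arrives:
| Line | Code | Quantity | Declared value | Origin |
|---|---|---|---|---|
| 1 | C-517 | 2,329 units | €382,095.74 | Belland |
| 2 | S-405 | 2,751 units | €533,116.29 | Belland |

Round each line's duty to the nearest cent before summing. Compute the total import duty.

€106,623.26

Line 1 (C-517, Belland, 2,329 units, €382,095.74):
Base rate for C-517 is 3%.
Origin Belland qualifies under the Vinova–Belland agreement and C-517 is covered: preferential rate Free applies instead.
Duty = €382,095.74 × 0% = €0.00.
Line 2 (S-405, Belland, 2,751 units, €533,116.29):
Base rate for S-405 is 29%.
Origin Belland qualifies under the Vinova–Belland agreement and S-405 is covered: preferential rate 20% applies instead.
The additional-duty order on S-405 targets Narland, not Belland; it does not apply.
Duty = €533,116.29 × 20% = €106,623.26.
Total = €0.00 + €106,623.26 = €106,623.26.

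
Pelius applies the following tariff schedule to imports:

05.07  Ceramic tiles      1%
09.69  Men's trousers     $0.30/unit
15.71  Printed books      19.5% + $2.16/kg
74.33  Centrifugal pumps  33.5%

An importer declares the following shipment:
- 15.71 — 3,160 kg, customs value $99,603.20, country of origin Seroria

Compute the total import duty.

Line 1 (15.71, Seroria, 3,160 kg, $99,603.20):
Base rate for 15.71 is 19.5% + $2.16/kg.
Duty = $99,603.20 × 19.5% + 3,160 × $2.16 = $26,248.22.

$26,248.22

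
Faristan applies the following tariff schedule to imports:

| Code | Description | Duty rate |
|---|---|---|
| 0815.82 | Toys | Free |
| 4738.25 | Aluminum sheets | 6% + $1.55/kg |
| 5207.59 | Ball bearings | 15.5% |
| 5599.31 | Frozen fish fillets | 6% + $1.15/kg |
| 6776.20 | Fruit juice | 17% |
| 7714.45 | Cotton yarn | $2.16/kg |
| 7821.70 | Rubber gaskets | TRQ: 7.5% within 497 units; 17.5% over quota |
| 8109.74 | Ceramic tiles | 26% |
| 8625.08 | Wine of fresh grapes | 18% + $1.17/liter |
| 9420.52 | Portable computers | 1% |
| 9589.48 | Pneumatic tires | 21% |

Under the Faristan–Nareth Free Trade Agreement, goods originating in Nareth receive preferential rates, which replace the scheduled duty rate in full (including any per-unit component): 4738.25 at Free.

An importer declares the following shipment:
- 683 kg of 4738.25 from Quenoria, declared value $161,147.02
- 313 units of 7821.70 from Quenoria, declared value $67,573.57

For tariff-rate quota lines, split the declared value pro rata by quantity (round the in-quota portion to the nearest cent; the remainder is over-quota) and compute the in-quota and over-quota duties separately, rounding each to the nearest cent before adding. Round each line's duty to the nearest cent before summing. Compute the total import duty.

Line 1 (4738.25, Quenoria, 683 kg, $161,147.02):
Base rate for 4738.25 is 6% + $1.55/kg.
4738.25 has an FTA preferential rate, but origin Quenoria is not Nareth; base rate stands.
Duty = $161,147.02 × 6% + 683 × $1.55 = $10,727.47.
Line 2 (7821.70, Quenoria, 313 units, $67,573.57):
Code 7821.70 is under a tariff-rate quota (threshold 497 units). Quantity 313 units is within the quota, so the in-quota rate 7.5% applies to the full value.
Duty = $67,573.57 × 7.5% = $5,068.02.
Total = $10,727.47 + $5,068.02 = $15,795.49.

$15,795.49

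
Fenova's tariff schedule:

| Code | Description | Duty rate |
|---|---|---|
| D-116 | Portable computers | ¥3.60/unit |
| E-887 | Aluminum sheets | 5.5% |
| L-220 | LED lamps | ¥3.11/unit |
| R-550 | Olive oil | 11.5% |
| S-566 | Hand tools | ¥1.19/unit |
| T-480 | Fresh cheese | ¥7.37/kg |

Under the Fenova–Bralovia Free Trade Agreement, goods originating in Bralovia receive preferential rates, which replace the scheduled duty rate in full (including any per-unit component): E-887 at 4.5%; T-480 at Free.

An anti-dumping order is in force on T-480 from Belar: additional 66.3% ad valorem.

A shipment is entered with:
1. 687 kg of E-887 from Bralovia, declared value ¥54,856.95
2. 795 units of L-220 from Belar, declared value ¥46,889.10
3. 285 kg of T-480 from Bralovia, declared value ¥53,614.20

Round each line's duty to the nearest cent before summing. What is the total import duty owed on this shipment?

Line 1 (E-887, Bralovia, 687 kg, ¥54,856.95):
Base rate for E-887 is 5.5%.
Origin Bralovia qualifies under the Fenova–Bralovia agreement and E-887 is covered: preferential rate 4.5% applies instead.
Duty = ¥54,856.95 × 4.5% = ¥2,468.56.
Line 2 (L-220, Belar, 795 units, ¥46,889.10):
Base rate for L-220 is ¥3.11/unit.
Duty = 795 × ¥3.11 = ¥2,472.45.
Line 3 (T-480, Bralovia, 285 kg, ¥53,614.20):
Base rate for T-480 is ¥7.37/kg.
Origin Bralovia qualifies under the Fenova–Bralovia agreement and T-480 is covered: preferential rate Free applies instead.
The additional-duty order on T-480 targets Belar, not Bralovia; it does not apply.
Duty = ¥53,614.20 × 0% = ¥0.00.
Total = ¥2,468.56 + ¥2,472.45 + ¥0.00 = ¥4,941.01.

¥4,941.01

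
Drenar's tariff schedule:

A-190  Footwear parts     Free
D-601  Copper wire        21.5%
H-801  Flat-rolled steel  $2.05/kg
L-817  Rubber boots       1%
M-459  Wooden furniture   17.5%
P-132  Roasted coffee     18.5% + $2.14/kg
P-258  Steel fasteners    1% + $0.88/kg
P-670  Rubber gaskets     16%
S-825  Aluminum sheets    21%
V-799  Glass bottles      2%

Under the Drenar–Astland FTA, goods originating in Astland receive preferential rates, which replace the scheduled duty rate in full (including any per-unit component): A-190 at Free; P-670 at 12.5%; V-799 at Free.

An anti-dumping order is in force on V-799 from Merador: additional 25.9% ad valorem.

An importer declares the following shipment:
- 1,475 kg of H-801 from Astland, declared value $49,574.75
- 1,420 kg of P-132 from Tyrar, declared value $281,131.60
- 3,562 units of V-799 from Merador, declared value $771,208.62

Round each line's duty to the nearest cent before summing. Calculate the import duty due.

Line 1 (H-801, Astland, 1,475 kg, $49,574.75):
Base rate for H-801 is $2.05/kg.
Origin Astland is the FTA partner but H-801 is not on the preference list; base rate stands.
Duty = 1,475 × $2.05 = $3,023.75.
Line 2 (P-132, Tyrar, 1,420 kg, $281,131.60):
Base rate for P-132 is 18.5% + $2.14/kg.
Duty = $281,131.60 × 18.5% + 1,420 × $2.14 = $55,048.15.
Line 3 (V-799, Merador, 3,562 units, $771,208.62):
Base rate for V-799 is 2%.
V-799 has an FTA preferential rate, but origin Merador is not Astland; base rate stands.
Additional duty on V-799 from Merador: +25.9%. Applied ad valorem rate: 2% + 25.9% = 27.9%.
Duty = $771,208.62 × 27.9% = $215,167.20.
Total = $3,023.75 + $55,048.15 + $215,167.20 = $273,239.10.

$273,239.10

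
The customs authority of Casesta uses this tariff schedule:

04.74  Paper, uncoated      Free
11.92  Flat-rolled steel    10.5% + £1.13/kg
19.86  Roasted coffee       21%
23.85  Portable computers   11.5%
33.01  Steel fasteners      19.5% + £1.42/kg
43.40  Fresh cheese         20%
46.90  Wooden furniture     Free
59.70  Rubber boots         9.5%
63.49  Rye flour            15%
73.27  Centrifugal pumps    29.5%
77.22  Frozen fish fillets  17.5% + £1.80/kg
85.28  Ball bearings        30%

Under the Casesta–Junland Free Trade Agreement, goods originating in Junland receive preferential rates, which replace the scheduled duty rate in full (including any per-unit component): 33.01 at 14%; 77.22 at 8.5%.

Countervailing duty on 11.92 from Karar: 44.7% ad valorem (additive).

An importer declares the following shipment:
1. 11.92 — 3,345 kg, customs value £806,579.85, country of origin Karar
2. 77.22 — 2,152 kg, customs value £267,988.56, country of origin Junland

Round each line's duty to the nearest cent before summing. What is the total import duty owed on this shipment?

£471,790.96

Line 1 (11.92, Karar, 3,345 kg, £806,579.85):
Base rate for 11.92 is 10.5% + £1.13/kg.
Additional duty on 11.92 from Karar: +44.7%. Applied ad valorem rate: 10.5% + 44.7% = 55.2%.
Duty = £806,579.85 × 55.2% + 3,345 × £1.13 = £449,011.93.
Line 2 (77.22, Junland, 2,152 kg, £267,988.56):
Base rate for 77.22 is 17.5% + £1.80/kg.
Origin Junland qualifies under the Casesta–Junland agreement and 77.22 is covered: preferential rate 8.5% applies instead.
Duty = £267,988.56 × 8.5% = £22,779.03.
Total = £449,011.93 + £22,779.03 = £471,790.96.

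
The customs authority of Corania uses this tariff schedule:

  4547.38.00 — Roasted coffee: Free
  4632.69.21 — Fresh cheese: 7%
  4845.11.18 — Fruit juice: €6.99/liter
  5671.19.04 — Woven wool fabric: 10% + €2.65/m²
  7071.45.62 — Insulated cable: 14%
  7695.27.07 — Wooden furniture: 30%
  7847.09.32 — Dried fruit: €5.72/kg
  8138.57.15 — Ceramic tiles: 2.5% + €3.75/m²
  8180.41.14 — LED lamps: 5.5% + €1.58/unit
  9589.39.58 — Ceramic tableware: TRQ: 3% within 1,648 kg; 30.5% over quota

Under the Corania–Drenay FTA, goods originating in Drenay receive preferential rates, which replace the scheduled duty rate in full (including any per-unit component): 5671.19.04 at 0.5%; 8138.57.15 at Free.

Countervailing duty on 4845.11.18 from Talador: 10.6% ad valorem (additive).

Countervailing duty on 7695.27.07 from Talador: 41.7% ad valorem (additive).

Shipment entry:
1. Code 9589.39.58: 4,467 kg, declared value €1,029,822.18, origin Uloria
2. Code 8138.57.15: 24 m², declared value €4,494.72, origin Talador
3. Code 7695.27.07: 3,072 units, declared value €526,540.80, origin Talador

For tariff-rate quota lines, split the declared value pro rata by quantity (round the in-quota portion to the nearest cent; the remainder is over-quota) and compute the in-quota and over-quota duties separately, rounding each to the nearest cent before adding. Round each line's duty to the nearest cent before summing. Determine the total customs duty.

Line 1 (9589.39.58, Uloria, 4,467 kg, €1,029,822.18):
Code 9589.39.58 is under a tariff-rate quota (threshold 1,648 kg). In-quota: 1,648 kg at 3%; over-quota: 2,819 kg at 30.5%.
Pro-rata value split: in-quota = €1,029,822.18 × 1,648/4,467 = €379,929.92; over-quota = €1,029,822.18 − €379,929.92 = €649,892.26.
In-quota duty = €379,929.92 × 3% = €11,397.90. Over-quota duty = €649,892.26 × 30.5% = €198,217.14.
Line duty = €11,397.90 + €198,217.14 = €209,615.04.
Line 2 (8138.57.15, Talador, 24 m², €4,494.72):
Base rate for 8138.57.15 is 2.5% + €3.75/m².
8138.57.15 has an FTA preferential rate, but origin Talador is not Drenay; base rate stands.
Duty = €4,494.72 × 2.5% + 24 × €3.75 = €202.37.
Line 3 (7695.27.07, Talador, 3,072 units, €526,540.80):
Base rate for 7695.27.07 is 30%.
Additional duty on 7695.27.07 from Talador: +41.7%. Applied ad valorem rate: 30% + 41.7% = 71.7%.
Duty = €526,540.80 × 71.7% = €377,529.75.
Total = €209,615.04 + €202.37 + €377,529.75 = €587,347.16.

€587,347.16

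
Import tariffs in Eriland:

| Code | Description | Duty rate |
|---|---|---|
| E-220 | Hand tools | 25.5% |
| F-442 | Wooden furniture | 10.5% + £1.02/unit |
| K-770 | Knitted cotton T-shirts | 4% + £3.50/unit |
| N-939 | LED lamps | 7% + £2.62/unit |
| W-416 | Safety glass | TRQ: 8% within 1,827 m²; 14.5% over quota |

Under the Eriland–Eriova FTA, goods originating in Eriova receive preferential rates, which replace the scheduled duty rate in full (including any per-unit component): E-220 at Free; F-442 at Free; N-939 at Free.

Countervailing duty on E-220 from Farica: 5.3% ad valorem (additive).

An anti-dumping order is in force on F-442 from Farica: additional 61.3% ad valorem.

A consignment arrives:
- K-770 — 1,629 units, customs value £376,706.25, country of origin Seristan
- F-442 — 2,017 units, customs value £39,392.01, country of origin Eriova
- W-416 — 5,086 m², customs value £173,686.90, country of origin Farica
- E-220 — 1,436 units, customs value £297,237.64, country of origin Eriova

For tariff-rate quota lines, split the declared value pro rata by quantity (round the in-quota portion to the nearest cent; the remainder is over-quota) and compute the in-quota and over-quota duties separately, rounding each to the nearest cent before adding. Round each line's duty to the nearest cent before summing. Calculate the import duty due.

£41,898.86

Line 1 (K-770, Seristan, 1,629 units, £376,706.25):
Base rate for K-770 is 4% + £3.50/unit.
Duty = £376,706.25 × 4% + 1,629 × £3.50 = £20,769.75.
Line 2 (F-442, Eriova, 2,017 units, £39,392.01):
Base rate for F-442 is 10.5% + £1.02/unit.
Origin Eriova qualifies under the Eriland–Eriova agreement and F-442 is covered: preferential rate Free applies instead.
The additional-duty order on F-442 targets Farica, not Eriova; it does not apply.
Duty = £39,392.01 × 0% = £0.00.
Line 3 (W-416, Farica, 5,086 m², £173,686.90):
Code W-416 is under a tariff-rate quota (threshold 1,827 m²). In-quota: 1,827 m² at 8%; over-quota: 3,259 m² at 14.5%.
Pro-rata value split: in-quota = £173,686.90 × 1,827/5,086 = £62,392.05; over-quota = £173,686.90 − £62,392.05 = £111,294.85.
In-quota duty = £62,392.05 × 8% = £4,991.36. Over-quota duty = £111,294.85 × 14.5% = £16,137.75.
Line duty = £4,991.36 + £16,137.75 = £21,129.11.
Line 4 (E-220, Eriova, 1,436 units, £297,237.64):
Base rate for E-220 is 25.5%.
Origin Eriova qualifies under the Eriland–Eriova agreement and E-220 is covered: preferential rate Free applies instead.
The additional-duty order on E-220 targets Farica, not Eriova; it does not apply.
Duty = £297,237.64 × 0% = £0.00.
Total = £20,769.75 + £0.00 + £21,129.11 + £0.00 = £41,898.86.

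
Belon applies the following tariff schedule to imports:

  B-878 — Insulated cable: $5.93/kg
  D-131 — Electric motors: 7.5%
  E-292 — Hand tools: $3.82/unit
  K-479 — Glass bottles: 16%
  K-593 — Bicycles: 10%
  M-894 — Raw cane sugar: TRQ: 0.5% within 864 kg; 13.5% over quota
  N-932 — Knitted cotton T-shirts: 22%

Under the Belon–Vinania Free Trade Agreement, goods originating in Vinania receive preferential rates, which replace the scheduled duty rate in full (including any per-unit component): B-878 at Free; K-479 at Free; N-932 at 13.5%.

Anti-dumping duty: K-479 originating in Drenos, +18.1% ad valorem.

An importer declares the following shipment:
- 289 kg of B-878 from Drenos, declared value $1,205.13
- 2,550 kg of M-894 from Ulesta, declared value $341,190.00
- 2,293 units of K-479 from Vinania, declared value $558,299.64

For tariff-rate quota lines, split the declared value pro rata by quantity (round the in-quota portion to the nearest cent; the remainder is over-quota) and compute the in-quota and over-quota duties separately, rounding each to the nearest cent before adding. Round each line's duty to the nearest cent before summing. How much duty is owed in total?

$32,746.01

Line 1 (B-878, Drenos, 289 kg, $1,205.13):
Base rate for B-878 is $5.93/kg.
B-878 has an FTA preferential rate, but origin Drenos is not Vinania; base rate stands.
Duty = 289 × $5.93 = $1,713.77.
Line 2 (M-894, Ulesta, 2,550 kg, $341,190.00):
Code M-894 is under a tariff-rate quota (threshold 864 kg). In-quota: 864 kg at 0.5%; over-quota: 1,686 kg at 13.5%.
Pro-rata value split: in-quota = $341,190.00 × 864/2,550 = $115,603.20; over-quota = $341,190.00 − $115,603.20 = $225,586.80.
In-quota duty = $115,603.20 × 0.5% = $578.02. Over-quota duty = $225,586.80 × 13.5% = $30,454.22.
Line duty = $578.02 + $30,454.22 = $31,032.24.
Line 3 (K-479, Vinania, 2,293 units, $558,299.64):
Base rate for K-479 is 16%.
Origin Vinania qualifies under the Belon–Vinania agreement and K-479 is covered: preferential rate Free applies instead.
The additional-duty order on K-479 targets Drenos, not Vinania; it does not apply.
Duty = $558,299.64 × 0% = $0.00.
Total = $1,713.77 + $31,032.24 + $0.00 = $32,746.01.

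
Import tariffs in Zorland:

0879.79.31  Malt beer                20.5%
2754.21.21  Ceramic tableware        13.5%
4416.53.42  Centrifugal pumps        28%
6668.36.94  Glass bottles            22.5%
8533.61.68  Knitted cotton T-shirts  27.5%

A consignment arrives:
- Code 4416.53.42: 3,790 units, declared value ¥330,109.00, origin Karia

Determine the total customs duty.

Line 1 (4416.53.42, Karia, 3,790 units, ¥330,109.00):
Base rate for 4416.53.42 is 28%.
Duty = ¥330,109.00 × 28% = ¥92,430.52.

¥92,430.52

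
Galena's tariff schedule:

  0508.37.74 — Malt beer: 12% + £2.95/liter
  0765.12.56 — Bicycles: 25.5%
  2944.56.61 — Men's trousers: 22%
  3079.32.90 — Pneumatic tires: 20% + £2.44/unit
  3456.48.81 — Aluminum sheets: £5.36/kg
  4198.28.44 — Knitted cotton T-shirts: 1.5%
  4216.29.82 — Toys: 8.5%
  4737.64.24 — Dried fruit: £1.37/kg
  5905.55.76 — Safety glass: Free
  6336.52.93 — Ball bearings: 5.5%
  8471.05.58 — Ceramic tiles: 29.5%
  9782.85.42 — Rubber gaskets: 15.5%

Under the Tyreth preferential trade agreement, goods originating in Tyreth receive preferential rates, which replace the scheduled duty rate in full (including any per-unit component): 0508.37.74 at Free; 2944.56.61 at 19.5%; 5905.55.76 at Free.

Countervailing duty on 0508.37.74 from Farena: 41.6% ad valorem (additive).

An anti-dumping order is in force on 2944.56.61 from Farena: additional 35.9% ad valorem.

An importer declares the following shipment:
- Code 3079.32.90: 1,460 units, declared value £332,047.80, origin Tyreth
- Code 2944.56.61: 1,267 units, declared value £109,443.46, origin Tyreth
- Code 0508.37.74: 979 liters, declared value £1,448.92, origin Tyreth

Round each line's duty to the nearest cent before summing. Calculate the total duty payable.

£91,313.43

Line 1 (3079.32.90, Tyreth, 1,460 units, £332,047.80):
Base rate for 3079.32.90 is 20% + £2.44/unit.
Origin Tyreth is the FTA partner but 3079.32.90 is not on the preference list; base rate stands.
Duty = £332,047.80 × 20% + 1,460 × £2.44 = £69,971.96.
Line 2 (2944.56.61, Tyreth, 1,267 units, £109,443.46):
Base rate for 2944.56.61 is 22%.
Origin Tyreth qualifies under the Galena–Tyreth agreement and 2944.56.61 is covered: preferential rate 19.5% applies instead.
The additional-duty order on 2944.56.61 targets Farena, not Tyreth; it does not apply.
Duty = £109,443.46 × 19.5% = £21,341.47.
Line 3 (0508.37.74, Tyreth, 979 liters, £1,448.92):
Base rate for 0508.37.74 is 12% + £2.95/liter.
Origin Tyreth qualifies under the Galena–Tyreth agreement and 0508.37.74 is covered: preferential rate Free applies instead.
The additional-duty order on 0508.37.74 targets Farena, not Tyreth; it does not apply.
Duty = £1,448.92 × 0% = £0.00.
Total = £69,971.96 + £21,341.47 + £0.00 = £91,313.43.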